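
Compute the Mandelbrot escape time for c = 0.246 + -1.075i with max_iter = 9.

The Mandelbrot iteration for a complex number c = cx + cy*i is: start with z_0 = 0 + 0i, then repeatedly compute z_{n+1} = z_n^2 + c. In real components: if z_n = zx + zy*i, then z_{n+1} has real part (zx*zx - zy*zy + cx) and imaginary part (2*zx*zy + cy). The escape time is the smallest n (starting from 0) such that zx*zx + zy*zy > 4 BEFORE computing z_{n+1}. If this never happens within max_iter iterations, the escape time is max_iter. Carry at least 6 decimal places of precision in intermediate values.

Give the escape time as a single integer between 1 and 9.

z_0 = 0 + 0i, c = 0.2460 + -1.0750i
Iter 1: z = 0.2460 + -1.0750i, |z|^2 = 1.2161
Iter 2: z = -0.8491 + -1.6039i, |z|^2 = 3.2935
Iter 3: z = -1.6055 + 1.6488i, |z|^2 = 5.2961
Escaped at iteration 3

Answer: 3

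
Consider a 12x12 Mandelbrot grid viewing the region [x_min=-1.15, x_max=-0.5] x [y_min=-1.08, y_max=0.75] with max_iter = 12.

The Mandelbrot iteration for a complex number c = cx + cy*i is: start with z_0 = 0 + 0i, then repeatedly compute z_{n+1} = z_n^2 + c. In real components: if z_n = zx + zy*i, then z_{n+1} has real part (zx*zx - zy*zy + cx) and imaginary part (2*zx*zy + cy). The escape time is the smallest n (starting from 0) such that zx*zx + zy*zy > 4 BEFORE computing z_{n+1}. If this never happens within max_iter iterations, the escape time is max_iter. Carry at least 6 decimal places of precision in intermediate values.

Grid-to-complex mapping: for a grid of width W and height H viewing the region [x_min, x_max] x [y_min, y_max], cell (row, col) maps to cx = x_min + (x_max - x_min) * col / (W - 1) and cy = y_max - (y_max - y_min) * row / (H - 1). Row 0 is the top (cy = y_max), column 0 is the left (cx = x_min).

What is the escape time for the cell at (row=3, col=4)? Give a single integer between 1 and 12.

Answer: 12

Derivation:
z_0 = 0 + 0i, c = -0.9136 + 0.2509i
Iter 1: z = -0.9136 + 0.2509i, |z|^2 = 0.8977
Iter 2: z = -0.1419 + -0.2076i, |z|^2 = 0.0632
Iter 3: z = -0.9366 + 0.3098i, |z|^2 = 0.9732
Iter 4: z = -0.1324 + -0.3294i, |z|^2 = 0.1260
Iter 5: z = -1.0046 + 0.3381i, |z|^2 = 1.1236
Iter 6: z = -0.0187 + -0.4285i, |z|^2 = 0.1839
Iter 7: z = -1.0969 + 0.2669i, |z|^2 = 1.2744
Iter 8: z = 0.2183 + -0.3347i, |z|^2 = 0.1597
Iter 9: z = -0.9780 + 0.1048i, |z|^2 = 0.9675
Iter 10: z = 0.0319 + 0.0459i, |z|^2 = 0.0031
Iter 11: z = -0.9147 + 0.2538i, |z|^2 = 0.9012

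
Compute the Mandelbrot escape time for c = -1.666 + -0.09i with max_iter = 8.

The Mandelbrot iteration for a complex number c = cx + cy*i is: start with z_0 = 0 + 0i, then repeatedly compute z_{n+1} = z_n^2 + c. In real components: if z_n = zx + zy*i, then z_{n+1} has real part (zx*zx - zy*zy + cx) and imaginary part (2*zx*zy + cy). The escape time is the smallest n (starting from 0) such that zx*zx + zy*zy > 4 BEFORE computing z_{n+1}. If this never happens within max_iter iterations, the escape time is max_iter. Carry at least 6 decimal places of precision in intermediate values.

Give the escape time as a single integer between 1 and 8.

Answer: 6

Derivation:
z_0 = 0 + 0i, c = -1.6660 + -0.0900i
Iter 1: z = -1.6660 + -0.0900i, |z|^2 = 2.7837
Iter 2: z = 1.1015 + 0.2099i, |z|^2 = 1.2573
Iter 3: z = -0.4968 + 0.3723i, |z|^2 = 0.3855
Iter 4: z = -1.5578 + -0.4600i, |z|^2 = 2.6383
Iter 5: z = 0.5491 + 1.3432i, |z|^2 = 2.1056
Iter 6: z = -3.1686 + 1.3851i, |z|^2 = 11.9581
Escaped at iteration 6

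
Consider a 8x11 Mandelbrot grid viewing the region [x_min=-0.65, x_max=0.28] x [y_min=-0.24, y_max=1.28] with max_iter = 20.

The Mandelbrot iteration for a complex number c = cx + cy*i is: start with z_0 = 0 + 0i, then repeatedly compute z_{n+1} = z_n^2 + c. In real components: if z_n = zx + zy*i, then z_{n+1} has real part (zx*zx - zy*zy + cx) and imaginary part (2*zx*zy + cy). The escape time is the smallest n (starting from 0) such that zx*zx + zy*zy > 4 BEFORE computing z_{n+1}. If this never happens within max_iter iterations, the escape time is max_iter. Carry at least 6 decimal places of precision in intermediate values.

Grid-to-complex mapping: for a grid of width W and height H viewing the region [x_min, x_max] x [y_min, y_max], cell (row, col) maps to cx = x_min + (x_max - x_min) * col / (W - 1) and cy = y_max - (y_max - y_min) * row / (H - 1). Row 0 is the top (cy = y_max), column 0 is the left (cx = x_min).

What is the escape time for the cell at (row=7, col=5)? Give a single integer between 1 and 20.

Answer: 20

Derivation:
z_0 = 0 + 0i, c = 0.0143 + 0.2160i
Iter 1: z = 0.0143 + 0.2160i, |z|^2 = 0.0469
Iter 2: z = -0.0322 + 0.2222i, |z|^2 = 0.0504
Iter 3: z = -0.0340 + 0.2017i, |z|^2 = 0.0418
Iter 4: z = -0.0252 + 0.2023i, |z|^2 = 0.0415
Iter 5: z = -0.0260 + 0.2058i, |z|^2 = 0.0430
Iter 6: z = -0.0274 + 0.2053i, |z|^2 = 0.0429
Iter 7: z = -0.0271 + 0.2048i, |z|^2 = 0.0427
Iter 8: z = -0.0269 + 0.2049i, |z|^2 = 0.0427
Iter 9: z = -0.0270 + 0.2050i, |z|^2 = 0.0427
Iter 10: z = -0.0270 + 0.2049i, |z|^2 = 0.0427
Iter 11: z = -0.0270 + 0.2049i, |z|^2 = 0.0427
Iter 12: z = -0.0270 + 0.2049i, |z|^2 = 0.0427
Iter 13: z = -0.0270 + 0.2049i, |z|^2 = 0.0427
Iter 14: z = -0.0270 + 0.2049i, |z|^2 = 0.0427
Iter 15: z = -0.0270 + 0.2049i, |z|^2 = 0.0427
Iter 16: z = -0.0270 + 0.2049i, |z|^2 = 0.0427
Iter 17: z = -0.0270 + 0.2049i, |z|^2 = 0.0427
Iter 18: z = -0.0270 + 0.2049i, |z|^2 = 0.0427
Iter 19: z = -0.0270 + 0.2049i, |z|^2 = 0.0427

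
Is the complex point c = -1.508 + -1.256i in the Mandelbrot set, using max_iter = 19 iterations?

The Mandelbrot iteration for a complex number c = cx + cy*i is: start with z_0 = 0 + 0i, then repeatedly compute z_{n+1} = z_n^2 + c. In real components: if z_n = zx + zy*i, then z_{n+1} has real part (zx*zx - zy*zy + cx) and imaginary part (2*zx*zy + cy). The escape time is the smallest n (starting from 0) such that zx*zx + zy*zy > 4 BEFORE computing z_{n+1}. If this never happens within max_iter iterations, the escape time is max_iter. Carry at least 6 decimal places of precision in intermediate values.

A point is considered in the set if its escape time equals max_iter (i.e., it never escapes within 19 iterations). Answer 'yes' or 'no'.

Answer: no

Derivation:
z_0 = 0 + 0i, c = -1.5080 + -1.2560i
Iter 1: z = -1.5080 + -1.2560i, |z|^2 = 3.8516
Iter 2: z = -0.8115 + 2.5321i, |z|^2 = 7.0700
Escaped at iteration 2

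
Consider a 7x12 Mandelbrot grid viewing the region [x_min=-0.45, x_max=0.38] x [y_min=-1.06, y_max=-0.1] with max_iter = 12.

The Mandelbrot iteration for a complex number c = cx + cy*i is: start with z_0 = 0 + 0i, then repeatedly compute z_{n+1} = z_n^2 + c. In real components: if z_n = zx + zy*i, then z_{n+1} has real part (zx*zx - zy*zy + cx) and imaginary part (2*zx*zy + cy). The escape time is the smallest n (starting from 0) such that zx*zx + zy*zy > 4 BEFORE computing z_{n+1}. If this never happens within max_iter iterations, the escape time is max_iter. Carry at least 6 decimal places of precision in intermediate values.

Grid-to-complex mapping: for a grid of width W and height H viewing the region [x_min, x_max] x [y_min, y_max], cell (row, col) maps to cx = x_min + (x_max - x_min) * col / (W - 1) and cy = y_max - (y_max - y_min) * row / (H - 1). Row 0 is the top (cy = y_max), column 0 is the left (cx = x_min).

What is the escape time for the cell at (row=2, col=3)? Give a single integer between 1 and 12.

z_0 = 0 + 0i, c = -0.0350 + -0.2745i
Iter 1: z = -0.0350 + -0.2745i, |z|^2 = 0.0766
Iter 2: z = -0.1092 + -0.2553i, |z|^2 = 0.0771
Iter 3: z = -0.0883 + -0.2188i, |z|^2 = 0.0557
Iter 4: z = -0.0751 + -0.2359i, |z|^2 = 0.0613
Iter 5: z = -0.0850 + -0.2391i, |z|^2 = 0.0644
Iter 6: z = -0.0849 + -0.2339i, |z|^2 = 0.0619
Iter 7: z = -0.0825 + -0.2348i, |z|^2 = 0.0619
Iter 8: z = -0.0833 + -0.2358i, |z|^2 = 0.0625
Iter 9: z = -0.0837 + -0.2352i, |z|^2 = 0.0623
Iter 10: z = -0.0833 + -0.2352i, |z|^2 = 0.0623
Iter 11: z = -0.0834 + -0.2353i, |z|^2 = 0.0623

Answer: 12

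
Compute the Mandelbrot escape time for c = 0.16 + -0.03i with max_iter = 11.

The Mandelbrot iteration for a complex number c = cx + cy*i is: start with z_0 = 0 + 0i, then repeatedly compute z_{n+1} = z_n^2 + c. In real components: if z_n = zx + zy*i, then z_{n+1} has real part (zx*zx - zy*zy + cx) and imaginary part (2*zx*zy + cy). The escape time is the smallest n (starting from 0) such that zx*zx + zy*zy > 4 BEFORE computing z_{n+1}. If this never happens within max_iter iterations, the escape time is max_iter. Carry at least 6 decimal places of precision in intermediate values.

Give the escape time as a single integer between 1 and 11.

Answer: 11

Derivation:
z_0 = 0 + 0i, c = 0.1600 + -0.0300i
Iter 1: z = 0.1600 + -0.0300i, |z|^2 = 0.0265
Iter 2: z = 0.1847 + -0.0396i, |z|^2 = 0.0357
Iter 3: z = 0.1925 + -0.0446i, |z|^2 = 0.0391
Iter 4: z = 0.1951 + -0.0472i, |z|^2 = 0.0403
Iter 5: z = 0.1958 + -0.0484i, |z|^2 = 0.0407
Iter 6: z = 0.1960 + -0.0490i, |z|^2 = 0.0408
Iter 7: z = 0.1960 + -0.0492i, |z|^2 = 0.0408
Iter 8: z = 0.1960 + -0.0493i, |z|^2 = 0.0408
Iter 9: z = 0.1960 + -0.0493i, |z|^2 = 0.0408
Iter 10: z = 0.1960 + -0.0493i, |z|^2 = 0.0408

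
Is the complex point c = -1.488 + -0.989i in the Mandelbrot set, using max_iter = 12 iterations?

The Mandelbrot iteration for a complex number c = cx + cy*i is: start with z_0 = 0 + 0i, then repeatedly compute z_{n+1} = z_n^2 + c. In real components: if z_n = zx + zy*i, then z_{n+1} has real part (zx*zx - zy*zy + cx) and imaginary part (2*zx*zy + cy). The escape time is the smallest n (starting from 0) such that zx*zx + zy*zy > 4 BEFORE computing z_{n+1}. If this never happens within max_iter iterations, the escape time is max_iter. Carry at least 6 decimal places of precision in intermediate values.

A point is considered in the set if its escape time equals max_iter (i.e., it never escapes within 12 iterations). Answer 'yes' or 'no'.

Answer: no

Derivation:
z_0 = 0 + 0i, c = -1.4880 + -0.9890i
Iter 1: z = -1.4880 + -0.9890i, |z|^2 = 3.1923
Iter 2: z = -0.2520 + 1.9543i, |z|^2 = 3.8826
Iter 3: z = -5.2437 + -1.9739i, |z|^2 = 31.3920
Escaped at iteration 3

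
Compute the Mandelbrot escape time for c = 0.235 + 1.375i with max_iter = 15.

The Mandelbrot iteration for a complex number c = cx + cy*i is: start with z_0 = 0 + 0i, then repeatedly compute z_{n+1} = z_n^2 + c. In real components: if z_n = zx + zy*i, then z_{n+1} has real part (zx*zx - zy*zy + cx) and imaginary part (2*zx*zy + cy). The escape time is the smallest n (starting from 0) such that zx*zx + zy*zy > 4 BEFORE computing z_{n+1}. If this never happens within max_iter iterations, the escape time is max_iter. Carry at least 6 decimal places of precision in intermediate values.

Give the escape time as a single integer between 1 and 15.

z_0 = 0 + 0i, c = 0.2350 + 1.3750i
Iter 1: z = 0.2350 + 1.3750i, |z|^2 = 1.9459
Iter 2: z = -1.6004 + 2.0213i, |z|^2 = 6.6467
Escaped at iteration 2

Answer: 2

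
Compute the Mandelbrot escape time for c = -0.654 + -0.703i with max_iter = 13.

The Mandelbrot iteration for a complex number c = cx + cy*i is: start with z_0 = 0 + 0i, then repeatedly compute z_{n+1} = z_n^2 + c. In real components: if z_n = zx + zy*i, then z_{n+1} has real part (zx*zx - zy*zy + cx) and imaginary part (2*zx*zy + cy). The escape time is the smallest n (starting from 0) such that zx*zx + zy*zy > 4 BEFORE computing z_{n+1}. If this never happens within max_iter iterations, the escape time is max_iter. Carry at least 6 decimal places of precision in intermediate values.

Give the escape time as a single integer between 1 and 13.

Answer: 5

Derivation:
z_0 = 0 + 0i, c = -0.6540 + -0.7030i
Iter 1: z = -0.6540 + -0.7030i, |z|^2 = 0.9219
Iter 2: z = -0.7205 + 0.2165i, |z|^2 = 0.5660
Iter 3: z = -0.1818 + -1.0150i, |z|^2 = 1.0633
Iter 4: z = -1.6512 + -0.3340i, |z|^2 = 2.8380
Iter 5: z = 1.9609 + 0.4000i, |z|^2 = 4.0052
Escaped at iteration 5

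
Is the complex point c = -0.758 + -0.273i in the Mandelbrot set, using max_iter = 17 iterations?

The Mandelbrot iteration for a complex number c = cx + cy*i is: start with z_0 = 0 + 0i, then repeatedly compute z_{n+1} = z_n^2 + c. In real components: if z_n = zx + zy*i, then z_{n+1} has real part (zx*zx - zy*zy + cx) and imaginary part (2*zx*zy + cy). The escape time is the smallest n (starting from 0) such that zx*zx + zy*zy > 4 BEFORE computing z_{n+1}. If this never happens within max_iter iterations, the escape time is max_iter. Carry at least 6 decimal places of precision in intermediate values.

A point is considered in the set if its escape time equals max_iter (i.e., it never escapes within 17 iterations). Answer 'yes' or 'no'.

Answer: no

Derivation:
z_0 = 0 + 0i, c = -0.7580 + -0.2730i
Iter 1: z = -0.7580 + -0.2730i, |z|^2 = 0.6491
Iter 2: z = -0.2580 + 0.1409i, |z|^2 = 0.0864
Iter 3: z = -0.7113 + -0.3457i, |z|^2 = 0.6254
Iter 4: z = -0.3715 + 0.2188i, |z|^2 = 0.1859
Iter 5: z = -0.6678 + -0.4356i, |z|^2 = 0.6357
Iter 6: z = -0.5017 + 0.3087i, |z|^2 = 0.3471
Iter 7: z = -0.6016 + -0.5828i, |z|^2 = 0.7016
Iter 8: z = -0.7358 + 0.4282i, |z|^2 = 0.7248
Iter 9: z = -0.4000 + -0.9032i, |z|^2 = 0.9757
Iter 10: z = -1.4137 + 0.4495i, |z|^2 = 2.2006
Iter 11: z = 1.0385 + -1.5439i, |z|^2 = 3.4620
Iter 12: z = -2.0631 + -3.4796i, |z|^2 = 16.3642
Escaped at iteration 12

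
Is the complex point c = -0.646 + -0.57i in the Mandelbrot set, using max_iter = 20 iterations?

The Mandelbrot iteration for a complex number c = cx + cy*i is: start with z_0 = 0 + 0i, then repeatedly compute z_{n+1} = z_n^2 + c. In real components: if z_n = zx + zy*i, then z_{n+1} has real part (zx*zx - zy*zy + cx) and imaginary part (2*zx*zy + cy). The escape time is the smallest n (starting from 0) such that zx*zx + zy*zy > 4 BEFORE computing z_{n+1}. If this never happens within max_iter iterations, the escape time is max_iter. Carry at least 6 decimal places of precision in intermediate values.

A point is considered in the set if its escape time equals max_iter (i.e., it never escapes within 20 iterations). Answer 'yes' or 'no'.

z_0 = 0 + 0i, c = -0.6460 + -0.5700i
Iter 1: z = -0.6460 + -0.5700i, |z|^2 = 0.7422
Iter 2: z = -0.5536 + 0.1664i, |z|^2 = 0.3342
Iter 3: z = -0.3672 + -0.7543i, |z|^2 = 0.7038
Iter 4: z = -1.0801 + -0.0160i, |z|^2 = 1.1668
Iter 5: z = 0.5203 + -0.5355i, |z|^2 = 0.5574
Iter 6: z = -0.6620 + -1.1272i, |z|^2 = 1.7088
Iter 7: z = -1.4783 + 0.9225i, |z|^2 = 3.0362
Iter 8: z = 0.6883 + -3.2973i, |z|^2 = 11.3457
Escaped at iteration 8

Answer: no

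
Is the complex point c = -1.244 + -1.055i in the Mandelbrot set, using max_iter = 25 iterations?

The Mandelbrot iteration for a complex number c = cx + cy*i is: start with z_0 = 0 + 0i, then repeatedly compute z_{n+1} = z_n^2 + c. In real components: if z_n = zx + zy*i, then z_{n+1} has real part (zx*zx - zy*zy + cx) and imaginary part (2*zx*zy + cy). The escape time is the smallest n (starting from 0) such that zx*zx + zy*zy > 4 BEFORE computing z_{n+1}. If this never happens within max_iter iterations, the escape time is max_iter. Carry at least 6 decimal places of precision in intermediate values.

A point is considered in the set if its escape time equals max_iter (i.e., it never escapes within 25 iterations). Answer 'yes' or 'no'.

z_0 = 0 + 0i, c = -1.2440 + -1.0550i
Iter 1: z = -1.2440 + -1.0550i, |z|^2 = 2.6606
Iter 2: z = -0.8095 + 1.5698i, |z|^2 = 3.1197
Iter 3: z = -3.0531 + -3.5965i, |z|^2 = 22.2566
Escaped at iteration 3

Answer: no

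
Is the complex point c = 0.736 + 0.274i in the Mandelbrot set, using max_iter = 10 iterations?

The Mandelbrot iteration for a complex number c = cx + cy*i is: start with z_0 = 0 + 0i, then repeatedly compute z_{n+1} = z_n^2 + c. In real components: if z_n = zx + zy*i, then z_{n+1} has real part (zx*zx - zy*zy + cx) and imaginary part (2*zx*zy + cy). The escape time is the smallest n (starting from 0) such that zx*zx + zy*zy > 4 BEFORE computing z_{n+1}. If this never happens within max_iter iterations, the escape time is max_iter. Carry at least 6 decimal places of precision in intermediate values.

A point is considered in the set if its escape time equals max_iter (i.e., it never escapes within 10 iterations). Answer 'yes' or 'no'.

Answer: no

Derivation:
z_0 = 0 + 0i, c = 0.7360 + 0.2740i
Iter 1: z = 0.7360 + 0.2740i, |z|^2 = 0.6168
Iter 2: z = 1.2026 + 0.6773i, |z|^2 = 1.9051
Iter 3: z = 1.7235 + 1.9031i, |z|^2 = 6.5925
Escaped at iteration 3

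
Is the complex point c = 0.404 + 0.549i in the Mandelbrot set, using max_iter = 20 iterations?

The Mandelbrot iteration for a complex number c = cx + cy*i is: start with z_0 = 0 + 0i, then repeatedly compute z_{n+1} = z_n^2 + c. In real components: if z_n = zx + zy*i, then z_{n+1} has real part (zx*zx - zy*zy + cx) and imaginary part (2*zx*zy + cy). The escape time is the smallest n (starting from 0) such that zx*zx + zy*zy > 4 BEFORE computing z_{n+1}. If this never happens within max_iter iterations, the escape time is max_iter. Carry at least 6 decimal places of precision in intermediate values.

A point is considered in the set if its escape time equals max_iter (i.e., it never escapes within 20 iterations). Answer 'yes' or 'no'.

z_0 = 0 + 0i, c = 0.4040 + 0.5490i
Iter 1: z = 0.4040 + 0.5490i, |z|^2 = 0.4646
Iter 2: z = 0.2658 + 0.9926i, |z|^2 = 1.0559
Iter 3: z = -0.5106 + 1.0767i, |z|^2 = 1.4200
Iter 4: z = -0.4946 + -0.5505i, |z|^2 = 0.5476
Iter 5: z = 0.3456 + 1.0935i, |z|^2 = 1.3152
Iter 6: z = -0.6723 + 1.3048i, |z|^2 = 2.1545
Iter 7: z = -0.8464 + -1.2055i, |z|^2 = 2.1696
Iter 8: z = -0.3327 + 2.5897i, |z|^2 = 6.8170
Escaped at iteration 8

Answer: no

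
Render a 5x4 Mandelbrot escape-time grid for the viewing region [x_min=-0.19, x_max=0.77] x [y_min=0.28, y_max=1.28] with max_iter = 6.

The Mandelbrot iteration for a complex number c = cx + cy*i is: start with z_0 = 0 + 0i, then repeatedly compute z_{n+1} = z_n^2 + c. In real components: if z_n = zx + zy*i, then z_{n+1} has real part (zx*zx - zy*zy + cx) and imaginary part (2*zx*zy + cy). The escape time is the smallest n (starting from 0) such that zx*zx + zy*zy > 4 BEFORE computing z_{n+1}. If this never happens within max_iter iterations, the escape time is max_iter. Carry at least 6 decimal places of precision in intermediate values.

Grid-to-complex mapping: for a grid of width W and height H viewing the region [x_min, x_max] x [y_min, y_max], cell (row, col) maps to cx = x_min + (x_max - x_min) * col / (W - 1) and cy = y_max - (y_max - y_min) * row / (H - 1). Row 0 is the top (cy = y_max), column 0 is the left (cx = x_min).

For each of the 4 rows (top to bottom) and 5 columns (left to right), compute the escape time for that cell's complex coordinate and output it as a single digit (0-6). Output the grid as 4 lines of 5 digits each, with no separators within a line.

(row=0, col=0): c = -0.1900 + 1.2800i → escape time 3
(row=0, col=1): c = 0.0500 + 1.2800i → escape time 2
(row=0, col=2): c = 0.2900 + 1.2800i → escape time 2
(row=0, col=3): c = 0.5300 + 1.2800i → escape time 2
(row=0, col=4): c = 0.7700 + 1.2800i → escape time 2
(row=1, col=0): c = -0.1900 + 0.9467i → escape time 6
(row=1, col=1): c = 0.0500 + 0.9467i → escape time 6
(row=1, col=2): c = 0.2900 + 0.9467i → escape time 4
(row=1, col=3): c = 0.5300 + 0.9467i → escape time 3
(row=1, col=4): c = 0.7700 + 0.9467i → escape time 2
(row=2, col=0): c = -0.1900 + 0.6133i → escape time 6
(row=2, col=1): c = 0.0500 + 0.6133i → escape time 6
(row=2, col=2): c = 0.2900 + 0.6133i → escape time 6
(row=2, col=3): c = 0.5300 + 0.6133i → escape time 4
(row=2, col=4): c = 0.7700 + 0.6133i → escape time 3
(row=3, col=0): c = -0.1900 + 0.2800i → escape time 6
(row=3, col=1): c = 0.0500 + 0.2800i → escape time 6
(row=3, col=2): c = 0.2900 + 0.2800i → escape time 6
(row=3, col=3): c = 0.5300 + 0.2800i → escape time 5
(row=3, col=4): c = 0.7700 + 0.2800i → escape time 3

Answer: 32222
66432
66643
66653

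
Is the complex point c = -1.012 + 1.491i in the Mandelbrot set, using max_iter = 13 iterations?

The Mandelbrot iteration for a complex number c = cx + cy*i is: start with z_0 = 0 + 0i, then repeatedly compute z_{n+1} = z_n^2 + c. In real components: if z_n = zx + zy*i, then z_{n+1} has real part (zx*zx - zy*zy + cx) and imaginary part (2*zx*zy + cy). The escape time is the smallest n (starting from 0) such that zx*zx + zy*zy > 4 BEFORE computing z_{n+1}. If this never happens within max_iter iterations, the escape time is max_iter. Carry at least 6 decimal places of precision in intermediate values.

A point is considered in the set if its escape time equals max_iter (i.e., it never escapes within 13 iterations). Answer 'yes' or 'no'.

z_0 = 0 + 0i, c = -1.0120 + 1.4910i
Iter 1: z = -1.0120 + 1.4910i, |z|^2 = 3.2472
Iter 2: z = -2.2109 + -1.5268i, |z|^2 = 7.2193
Escaped at iteration 2

Answer: no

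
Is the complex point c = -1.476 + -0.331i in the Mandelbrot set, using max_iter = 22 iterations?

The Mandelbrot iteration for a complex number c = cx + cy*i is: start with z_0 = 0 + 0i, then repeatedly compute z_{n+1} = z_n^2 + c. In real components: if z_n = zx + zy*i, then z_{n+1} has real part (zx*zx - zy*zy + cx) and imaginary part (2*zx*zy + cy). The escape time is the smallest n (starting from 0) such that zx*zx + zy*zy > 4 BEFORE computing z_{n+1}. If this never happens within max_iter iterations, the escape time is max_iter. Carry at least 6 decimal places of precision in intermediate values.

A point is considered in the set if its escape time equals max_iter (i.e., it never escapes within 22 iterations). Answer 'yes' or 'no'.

Answer: no

Derivation:
z_0 = 0 + 0i, c = -1.4760 + -0.3310i
Iter 1: z = -1.4760 + -0.3310i, |z|^2 = 2.2881
Iter 2: z = 0.5930 + 0.6461i, |z|^2 = 0.7691
Iter 3: z = -1.5418 + 0.4353i, |z|^2 = 2.5666
Iter 4: z = 0.7116 + -1.6733i, |z|^2 = 3.3064
Iter 5: z = -3.7695 + -2.7126i, |z|^2 = 21.5675
Escaped at iteration 5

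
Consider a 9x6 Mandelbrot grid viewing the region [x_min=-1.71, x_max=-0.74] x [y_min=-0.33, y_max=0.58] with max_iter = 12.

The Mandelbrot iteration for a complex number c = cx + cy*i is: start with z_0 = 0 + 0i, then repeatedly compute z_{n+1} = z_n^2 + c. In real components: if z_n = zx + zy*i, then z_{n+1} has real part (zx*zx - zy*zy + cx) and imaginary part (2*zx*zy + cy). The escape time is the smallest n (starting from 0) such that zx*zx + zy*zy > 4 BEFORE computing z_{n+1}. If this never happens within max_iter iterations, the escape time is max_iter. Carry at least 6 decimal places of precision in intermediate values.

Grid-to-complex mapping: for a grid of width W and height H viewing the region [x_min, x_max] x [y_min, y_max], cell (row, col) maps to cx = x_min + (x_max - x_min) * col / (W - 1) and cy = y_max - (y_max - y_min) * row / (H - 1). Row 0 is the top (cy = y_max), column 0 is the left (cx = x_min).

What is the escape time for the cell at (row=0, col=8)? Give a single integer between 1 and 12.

z_0 = 0 + 0i, c = -0.7400 + 0.5800i
Iter 1: z = -0.7400 + 0.5800i, |z|^2 = 0.8840
Iter 2: z = -0.5288 + -0.2784i, |z|^2 = 0.3571
Iter 3: z = -0.5379 + 0.8744i, |z|^2 = 1.0539
Iter 4: z = -1.2153 + -0.3607i, |z|^2 = 1.6071
Iter 5: z = 0.6069 + 1.4567i, |z|^2 = 2.4903
Iter 6: z = -2.4936 + 2.3482i, |z|^2 = 11.7319
Escaped at iteration 6

Answer: 6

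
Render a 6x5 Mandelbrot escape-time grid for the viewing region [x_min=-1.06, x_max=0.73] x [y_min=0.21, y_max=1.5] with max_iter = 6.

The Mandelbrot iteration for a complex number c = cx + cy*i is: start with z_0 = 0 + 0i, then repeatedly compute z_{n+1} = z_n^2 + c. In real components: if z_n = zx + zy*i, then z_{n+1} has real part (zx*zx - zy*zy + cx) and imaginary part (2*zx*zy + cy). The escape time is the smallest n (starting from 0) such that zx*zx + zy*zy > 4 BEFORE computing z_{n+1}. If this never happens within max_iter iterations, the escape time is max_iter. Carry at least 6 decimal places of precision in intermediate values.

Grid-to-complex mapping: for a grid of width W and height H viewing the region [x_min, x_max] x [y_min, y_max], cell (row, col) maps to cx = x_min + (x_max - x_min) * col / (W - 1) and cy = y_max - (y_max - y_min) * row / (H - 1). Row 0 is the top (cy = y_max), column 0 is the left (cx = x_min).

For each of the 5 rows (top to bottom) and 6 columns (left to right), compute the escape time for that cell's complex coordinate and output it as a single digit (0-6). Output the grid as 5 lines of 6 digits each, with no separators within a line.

(row=0, col=0): c = -1.0600 + 1.5000i → escape time 2
(row=0, col=1): c = -0.7020 + 1.5000i → escape time 2
(row=0, col=2): c = -0.3440 + 1.5000i → escape time 2
(row=0, col=3): c = 0.0140 + 1.5000i → escape time 2
(row=0, col=4): c = 0.3720 + 1.5000i → escape time 2
(row=0, col=5): c = 0.7300 + 1.5000i → escape time 2
(row=1, col=0): c = -1.0600 + 1.1775i → escape time 3
(row=1, col=1): c = -0.7020 + 1.1775i → escape time 3
(row=1, col=2): c = -0.3440 + 1.1775i → escape time 3
(row=1, col=3): c = 0.0140 + 1.1775i → escape time 3
(row=1, col=4): c = 0.3720 + 1.1775i → escape time 2
(row=1, col=5): c = 0.7300 + 1.1775i → escape time 2
(row=2, col=0): c = -1.0600 + 0.8550i → escape time 3
(row=2, col=1): c = -0.7020 + 0.8550i → escape time 4
(row=2, col=2): c = -0.3440 + 0.8550i → escape time 6
(row=2, col=3): c = 0.0140 + 0.8550i → escape time 6
(row=2, col=4): c = 0.3720 + 0.8550i → escape time 4
(row=2, col=5): c = 0.7300 + 0.8550i → escape time 2
(row=3, col=0): c = -1.0600 + 0.5325i → escape time 5
(row=3, col=1): c = -0.7020 + 0.5325i → escape time 6
(row=3, col=2): c = -0.3440 + 0.5325i → escape time 6
(row=3, col=3): c = 0.0140 + 0.5325i → escape time 6
(row=3, col=4): c = 0.3720 + 0.5325i → escape time 6
(row=3, col=5): c = 0.7300 + 0.5325i → escape time 3
(row=4, col=0): c = -1.0600 + 0.2100i → escape time 6
(row=4, col=1): c = -0.7020 + 0.2100i → escape time 6
(row=4, col=2): c = -0.3440 + 0.2100i → escape time 6
(row=4, col=3): c = 0.0140 + 0.2100i → escape time 6
(row=4, col=4): c = 0.3720 + 0.2100i → escape time 6
(row=4, col=5): c = 0.7300 + 0.2100i → escape time 3

Answer: 222222
333322
346642
566663
666663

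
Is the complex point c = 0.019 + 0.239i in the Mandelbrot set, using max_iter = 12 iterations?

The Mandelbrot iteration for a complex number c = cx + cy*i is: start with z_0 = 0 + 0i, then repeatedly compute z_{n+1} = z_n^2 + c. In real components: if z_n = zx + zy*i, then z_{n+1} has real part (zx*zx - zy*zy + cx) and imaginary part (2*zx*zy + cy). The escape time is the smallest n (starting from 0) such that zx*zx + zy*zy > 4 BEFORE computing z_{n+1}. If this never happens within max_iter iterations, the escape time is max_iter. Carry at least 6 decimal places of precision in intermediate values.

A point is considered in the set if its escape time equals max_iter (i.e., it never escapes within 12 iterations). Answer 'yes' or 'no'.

z_0 = 0 + 0i, c = 0.0190 + 0.2390i
Iter 1: z = 0.0190 + 0.2390i, |z|^2 = 0.0575
Iter 2: z = -0.0378 + 0.2481i, |z|^2 = 0.0630
Iter 3: z = -0.0411 + 0.2203i, |z|^2 = 0.0502
Iter 4: z = -0.0278 + 0.2209i, |z|^2 = 0.0496
Iter 5: z = -0.0290 + 0.2267i, |z|^2 = 0.0522
Iter 6: z = -0.0316 + 0.2258i, |z|^2 = 0.0520
Iter 7: z = -0.0310 + 0.2247i, |z|^2 = 0.0515
Iter 8: z = -0.0305 + 0.2251i, |z|^2 = 0.0516
Iter 9: z = -0.0307 + 0.2252i, |z|^2 = 0.0517
Iter 10: z = -0.0308 + 0.2252i, |z|^2 = 0.0516
Iter 11: z = -0.0307 + 0.2251i, |z|^2 = 0.0516
Did not escape in 12 iterations → in set

Answer: yes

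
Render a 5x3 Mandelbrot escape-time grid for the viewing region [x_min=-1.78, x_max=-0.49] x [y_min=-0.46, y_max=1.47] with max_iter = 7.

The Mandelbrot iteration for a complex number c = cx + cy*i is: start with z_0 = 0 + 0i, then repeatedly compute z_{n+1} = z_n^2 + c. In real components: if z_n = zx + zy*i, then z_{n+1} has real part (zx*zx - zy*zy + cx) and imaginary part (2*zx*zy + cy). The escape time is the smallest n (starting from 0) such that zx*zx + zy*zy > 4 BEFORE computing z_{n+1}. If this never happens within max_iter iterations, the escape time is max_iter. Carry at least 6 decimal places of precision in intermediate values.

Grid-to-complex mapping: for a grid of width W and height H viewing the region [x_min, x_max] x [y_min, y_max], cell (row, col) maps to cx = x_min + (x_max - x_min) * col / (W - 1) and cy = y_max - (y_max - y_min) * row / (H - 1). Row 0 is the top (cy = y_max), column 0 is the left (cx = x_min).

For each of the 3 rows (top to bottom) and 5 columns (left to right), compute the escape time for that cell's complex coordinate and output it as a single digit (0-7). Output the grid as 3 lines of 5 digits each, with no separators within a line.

Answer: 11222
33567
33567

Derivation:
(row=0, col=0): c = -1.7800 + 1.4700i → escape time 1
(row=0, col=1): c = -1.4575 + 1.4700i → escape time 1
(row=0, col=2): c = -1.1350 + 1.4700i → escape time 2
(row=0, col=3): c = -0.8125 + 1.4700i → escape time 2
(row=0, col=4): c = -0.4900 + 1.4700i → escape time 2
(row=1, col=0): c = -1.7800 + 0.5050i → escape time 3
(row=1, col=1): c = -1.4575 + 0.5050i → escape time 3
(row=1, col=2): c = -1.1350 + 0.5050i → escape time 5
(row=1, col=3): c = -0.8125 + 0.5050i → escape time 6
(row=1, col=4): c = -0.4900 + 0.5050i → escape time 7
(row=2, col=0): c = -1.7800 + -0.4600i → escape time 3
(row=2, col=1): c = -1.4575 + -0.4600i → escape time 3
(row=2, col=2): c = -1.1350 + -0.4600i → escape time 5
(row=2, col=3): c = -0.8125 + -0.4600i → escape time 6
(row=2, col=4): c = -0.4900 + -0.4600i → escape time 7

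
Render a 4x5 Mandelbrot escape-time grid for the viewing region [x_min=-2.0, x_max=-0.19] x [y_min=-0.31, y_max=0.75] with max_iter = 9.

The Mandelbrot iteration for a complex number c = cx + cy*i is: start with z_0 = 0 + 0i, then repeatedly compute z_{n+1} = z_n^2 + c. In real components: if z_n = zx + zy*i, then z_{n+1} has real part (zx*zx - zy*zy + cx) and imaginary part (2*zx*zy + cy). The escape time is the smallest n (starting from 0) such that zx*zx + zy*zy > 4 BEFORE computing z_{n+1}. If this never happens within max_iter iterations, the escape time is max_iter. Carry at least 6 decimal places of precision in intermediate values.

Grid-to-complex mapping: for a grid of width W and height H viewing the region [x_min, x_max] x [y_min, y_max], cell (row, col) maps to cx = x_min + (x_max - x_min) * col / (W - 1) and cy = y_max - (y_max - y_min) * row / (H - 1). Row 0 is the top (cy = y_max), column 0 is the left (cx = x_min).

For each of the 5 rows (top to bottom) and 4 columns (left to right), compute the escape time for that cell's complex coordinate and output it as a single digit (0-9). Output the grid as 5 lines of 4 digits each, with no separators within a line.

Answer: 1349
1369
1699
1999
1599

Derivation:
(row=0, col=0): c = -2.0000 + 0.7500i → escape time 1
(row=0, col=1): c = -1.3967 + 0.7500i → escape time 3
(row=0, col=2): c = -0.7933 + 0.7500i → escape time 4
(row=0, col=3): c = -0.1900 + 0.7500i → escape time 9
(row=1, col=0): c = -2.0000 + 0.4850i → escape time 1
(row=1, col=1): c = -1.3967 + 0.4850i → escape time 3
(row=1, col=2): c = -0.7933 + 0.4850i → escape time 6
(row=1, col=3): c = -0.1900 + 0.4850i → escape time 9
(row=2, col=0): c = -2.0000 + 0.2200i → escape time 1
(row=2, col=1): c = -1.3967 + 0.2200i → escape time 6
(row=2, col=2): c = -0.7933 + 0.2200i → escape time 9
(row=2, col=3): c = -0.1900 + 0.2200i → escape time 9
(row=3, col=0): c = -2.0000 + -0.0450i → escape time 1
(row=3, col=1): c = -1.3967 + -0.0450i → escape time 9
(row=3, col=2): c = -0.7933 + -0.0450i → escape time 9
(row=3, col=3): c = -0.1900 + -0.0450i → escape time 9
(row=4, col=0): c = -2.0000 + -0.3100i → escape time 1
(row=4, col=1): c = -1.3967 + -0.3100i → escape time 5
(row=4, col=2): c = -0.7933 + -0.3100i → escape time 9
(row=4, col=3): c = -0.1900 + -0.3100i → escape time 9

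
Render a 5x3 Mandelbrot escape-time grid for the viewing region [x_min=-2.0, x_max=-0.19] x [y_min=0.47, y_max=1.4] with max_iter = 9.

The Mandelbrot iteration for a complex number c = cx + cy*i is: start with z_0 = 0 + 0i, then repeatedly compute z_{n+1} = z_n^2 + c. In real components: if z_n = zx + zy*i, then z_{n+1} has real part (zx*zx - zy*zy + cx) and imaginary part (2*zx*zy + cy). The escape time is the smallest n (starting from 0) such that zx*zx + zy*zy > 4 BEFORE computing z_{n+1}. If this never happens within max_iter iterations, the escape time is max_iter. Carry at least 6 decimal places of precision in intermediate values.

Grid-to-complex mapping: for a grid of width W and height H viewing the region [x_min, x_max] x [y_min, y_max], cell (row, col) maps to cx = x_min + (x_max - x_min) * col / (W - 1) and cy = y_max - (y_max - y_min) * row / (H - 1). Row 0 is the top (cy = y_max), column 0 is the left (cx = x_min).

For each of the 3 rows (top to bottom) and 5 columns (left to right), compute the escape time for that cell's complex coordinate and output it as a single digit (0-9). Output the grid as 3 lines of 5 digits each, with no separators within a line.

(row=0, col=0): c = -2.0000 + 1.4000i → escape time 1
(row=0, col=1): c = -1.5475 + 1.4000i → escape time 1
(row=0, col=2): c = -1.0950 + 1.4000i → escape time 2
(row=0, col=3): c = -0.6425 + 1.4000i → escape time 2
(row=0, col=4): c = -0.1900 + 1.4000i → escape time 2
(row=1, col=0): c = -2.0000 + 0.9350i → escape time 1
(row=1, col=1): c = -1.5475 + 0.9350i → escape time 3
(row=1, col=2): c = -1.0950 + 0.9350i → escape time 3
(row=1, col=3): c = -0.6425 + 0.9350i → escape time 4
(row=1, col=4): c = -0.1900 + 0.9350i → escape time 8
(row=2, col=0): c = -2.0000 + 0.4700i → escape time 1
(row=2, col=1): c = -1.5475 + 0.4700i → escape time 3
(row=2, col=2): c = -1.0950 + 0.4700i → escape time 5
(row=2, col=3): c = -0.6425 + 0.4700i → escape time 9
(row=2, col=4): c = -0.1900 + 0.4700i → escape time 9

Answer: 11222
13348
13599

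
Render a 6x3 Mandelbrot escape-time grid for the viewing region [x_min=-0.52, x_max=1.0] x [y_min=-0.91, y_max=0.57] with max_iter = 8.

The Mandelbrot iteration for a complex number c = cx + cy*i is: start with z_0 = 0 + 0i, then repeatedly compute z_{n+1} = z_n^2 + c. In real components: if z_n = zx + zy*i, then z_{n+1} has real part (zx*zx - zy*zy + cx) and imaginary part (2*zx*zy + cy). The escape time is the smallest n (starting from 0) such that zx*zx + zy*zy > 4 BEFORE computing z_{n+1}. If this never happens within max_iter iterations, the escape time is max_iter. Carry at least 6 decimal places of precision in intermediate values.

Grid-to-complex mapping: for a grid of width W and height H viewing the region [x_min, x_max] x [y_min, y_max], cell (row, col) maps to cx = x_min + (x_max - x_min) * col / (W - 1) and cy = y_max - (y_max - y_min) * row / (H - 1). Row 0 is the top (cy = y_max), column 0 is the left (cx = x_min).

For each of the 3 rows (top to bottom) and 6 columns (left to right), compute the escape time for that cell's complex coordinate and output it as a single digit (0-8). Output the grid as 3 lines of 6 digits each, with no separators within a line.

(row=0, col=0): c = -0.5200 + 0.5700i → escape time 8
(row=0, col=1): c = -0.2160 + 0.5700i → escape time 8
(row=0, col=2): c = 0.0880 + 0.5700i → escape time 8
(row=0, col=3): c = 0.3920 + 0.5700i → escape time 8
(row=0, col=4): c = 0.6960 + 0.5700i → escape time 3
(row=0, col=5): c = 1.0000 + 0.5700i → escape time 2
(row=1, col=0): c = -0.5200 + -0.1700i → escape time 8
(row=1, col=1): c = -0.2160 + -0.1700i → escape time 8
(row=1, col=2): c = 0.0880 + -0.1700i → escape time 8
(row=1, col=3): c = 0.3920 + -0.1700i → escape time 8
(row=1, col=4): c = 0.6960 + -0.1700i → escape time 3
(row=1, col=5): c = 1.0000 + -0.1700i → escape time 2
(row=2, col=0): c = -0.5200 + -0.9100i → escape time 4
(row=2, col=1): c = -0.2160 + -0.9100i → escape time 8
(row=2, col=2): c = 0.0880 + -0.9100i → escape time 5
(row=2, col=3): c = 0.3920 + -0.9100i → escape time 3
(row=2, col=4): c = 0.6960 + -0.9100i → escape time 2
(row=2, col=5): c = 1.0000 + -0.9100i → escape time 2

Answer: 888832
888832
485322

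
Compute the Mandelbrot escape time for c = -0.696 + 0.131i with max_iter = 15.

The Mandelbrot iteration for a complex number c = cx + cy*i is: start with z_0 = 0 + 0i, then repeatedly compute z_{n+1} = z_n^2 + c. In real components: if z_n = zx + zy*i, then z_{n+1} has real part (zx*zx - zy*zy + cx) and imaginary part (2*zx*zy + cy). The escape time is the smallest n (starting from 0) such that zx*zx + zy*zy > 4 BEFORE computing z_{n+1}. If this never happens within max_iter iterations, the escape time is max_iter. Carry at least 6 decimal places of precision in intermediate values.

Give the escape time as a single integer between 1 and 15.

Answer: 15

Derivation:
z_0 = 0 + 0i, c = -0.6960 + 0.1310i
Iter 1: z = -0.6960 + 0.1310i, |z|^2 = 0.5016
Iter 2: z = -0.2287 + -0.0514i, |z|^2 = 0.0550
Iter 3: z = -0.6463 + 0.1545i, |z|^2 = 0.4416
Iter 4: z = -0.3021 + -0.0687i, |z|^2 = 0.0960
Iter 5: z = -0.6094 + 0.1725i, |z|^2 = 0.4012
Iter 6: z = -0.3544 + -0.0793i, |z|^2 = 0.1319
Iter 7: z = -0.5767 + 0.1872i, |z|^2 = 0.3676
Iter 8: z = -0.3984 + -0.0849i, |z|^2 = 0.1660
Iter 9: z = -0.5445 + 0.1987i, |z|^2 = 0.3359
Iter 10: z = -0.4390 + -0.0853i, |z|^2 = 0.2000
Iter 11: z = -0.5105 + 0.2059i, |z|^2 = 0.3030
Iter 12: z = -0.4778 + -0.0792i, |z|^2 = 0.2345
Iter 13: z = -0.4740 + 0.2067i, |z|^2 = 0.2674
Iter 14: z = -0.5140 + -0.0650i, |z|^2 = 0.2685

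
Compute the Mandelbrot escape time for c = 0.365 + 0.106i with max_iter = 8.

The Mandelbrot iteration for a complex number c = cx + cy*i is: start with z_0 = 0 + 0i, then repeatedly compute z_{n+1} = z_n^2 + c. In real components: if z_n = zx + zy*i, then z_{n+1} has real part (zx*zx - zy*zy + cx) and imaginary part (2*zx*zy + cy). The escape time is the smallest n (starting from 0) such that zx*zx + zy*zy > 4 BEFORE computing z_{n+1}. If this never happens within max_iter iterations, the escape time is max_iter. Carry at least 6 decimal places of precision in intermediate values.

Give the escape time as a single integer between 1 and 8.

z_0 = 0 + 0i, c = 0.3650 + 0.1060i
Iter 1: z = 0.3650 + 0.1060i, |z|^2 = 0.1445
Iter 2: z = 0.4870 + 0.1834i, |z|^2 = 0.2708
Iter 3: z = 0.5685 + 0.2846i, |z|^2 = 0.4042
Iter 4: z = 0.6072 + 0.4296i, |z|^2 = 0.5533
Iter 5: z = 0.5492 + 0.6277i, |z|^2 = 0.6956
Iter 6: z = 0.2725 + 0.7955i, |z|^2 = 0.7070
Iter 7: z = -0.1935 + 0.5395i, |z|^2 = 0.3285

Answer: 8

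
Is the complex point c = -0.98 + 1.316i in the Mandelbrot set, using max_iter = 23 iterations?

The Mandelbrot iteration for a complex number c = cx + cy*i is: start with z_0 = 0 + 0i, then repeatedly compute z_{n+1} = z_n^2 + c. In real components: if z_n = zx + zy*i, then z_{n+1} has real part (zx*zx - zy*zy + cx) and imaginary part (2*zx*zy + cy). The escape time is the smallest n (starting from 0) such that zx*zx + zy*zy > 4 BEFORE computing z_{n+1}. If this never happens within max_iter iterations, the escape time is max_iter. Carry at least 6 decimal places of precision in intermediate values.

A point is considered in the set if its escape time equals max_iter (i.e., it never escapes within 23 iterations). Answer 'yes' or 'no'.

z_0 = 0 + 0i, c = -0.9800 + 1.3160i
Iter 1: z = -0.9800 + 1.3160i, |z|^2 = 2.6923
Iter 2: z = -1.7515 + -1.2634i, |z|^2 = 4.6637
Escaped at iteration 2

Answer: no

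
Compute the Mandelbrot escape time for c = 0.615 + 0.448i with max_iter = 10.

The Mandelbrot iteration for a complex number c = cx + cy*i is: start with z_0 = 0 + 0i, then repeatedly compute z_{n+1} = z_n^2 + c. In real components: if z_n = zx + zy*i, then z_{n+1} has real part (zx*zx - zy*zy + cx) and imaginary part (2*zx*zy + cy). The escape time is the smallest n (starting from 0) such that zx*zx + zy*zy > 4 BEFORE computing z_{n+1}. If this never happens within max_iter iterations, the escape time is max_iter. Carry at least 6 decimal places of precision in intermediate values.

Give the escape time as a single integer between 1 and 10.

z_0 = 0 + 0i, c = 0.6150 + 0.4480i
Iter 1: z = 0.6150 + 0.4480i, |z|^2 = 0.5789
Iter 2: z = 0.7925 + 0.9990i, |z|^2 = 1.6262
Iter 3: z = 0.2450 + 2.0315i, |z|^2 = 4.1871
Escaped at iteration 3

Answer: 3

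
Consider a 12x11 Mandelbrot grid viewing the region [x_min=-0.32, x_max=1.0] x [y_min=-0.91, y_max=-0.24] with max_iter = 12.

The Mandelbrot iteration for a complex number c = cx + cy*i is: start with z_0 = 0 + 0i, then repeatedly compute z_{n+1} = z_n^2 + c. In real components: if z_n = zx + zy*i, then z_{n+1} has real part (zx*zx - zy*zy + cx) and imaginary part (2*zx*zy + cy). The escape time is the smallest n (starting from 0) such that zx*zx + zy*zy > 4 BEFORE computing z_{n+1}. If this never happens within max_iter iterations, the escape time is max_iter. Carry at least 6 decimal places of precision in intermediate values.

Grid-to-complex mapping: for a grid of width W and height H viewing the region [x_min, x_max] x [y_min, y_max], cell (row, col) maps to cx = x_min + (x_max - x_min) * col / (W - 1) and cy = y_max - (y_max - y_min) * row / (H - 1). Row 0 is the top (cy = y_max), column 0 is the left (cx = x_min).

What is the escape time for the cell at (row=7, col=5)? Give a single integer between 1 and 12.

z_0 = 0 + 0i, c = 0.2800 + -0.7090i
Iter 1: z = 0.2800 + -0.7090i, |z|^2 = 0.5811
Iter 2: z = -0.1443 + -1.1060i, |z|^2 = 1.2441
Iter 3: z = -0.9225 + -0.3898i, |z|^2 = 1.0030
Iter 4: z = 0.9790 + 0.0103i, |z|^2 = 0.9586
Iter 5: z = 1.2384 + -0.6889i, |z|^2 = 2.0083
Iter 6: z = 1.3391 + -2.4153i, |z|^2 = 7.6270
Escaped at iteration 6

Answer: 6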